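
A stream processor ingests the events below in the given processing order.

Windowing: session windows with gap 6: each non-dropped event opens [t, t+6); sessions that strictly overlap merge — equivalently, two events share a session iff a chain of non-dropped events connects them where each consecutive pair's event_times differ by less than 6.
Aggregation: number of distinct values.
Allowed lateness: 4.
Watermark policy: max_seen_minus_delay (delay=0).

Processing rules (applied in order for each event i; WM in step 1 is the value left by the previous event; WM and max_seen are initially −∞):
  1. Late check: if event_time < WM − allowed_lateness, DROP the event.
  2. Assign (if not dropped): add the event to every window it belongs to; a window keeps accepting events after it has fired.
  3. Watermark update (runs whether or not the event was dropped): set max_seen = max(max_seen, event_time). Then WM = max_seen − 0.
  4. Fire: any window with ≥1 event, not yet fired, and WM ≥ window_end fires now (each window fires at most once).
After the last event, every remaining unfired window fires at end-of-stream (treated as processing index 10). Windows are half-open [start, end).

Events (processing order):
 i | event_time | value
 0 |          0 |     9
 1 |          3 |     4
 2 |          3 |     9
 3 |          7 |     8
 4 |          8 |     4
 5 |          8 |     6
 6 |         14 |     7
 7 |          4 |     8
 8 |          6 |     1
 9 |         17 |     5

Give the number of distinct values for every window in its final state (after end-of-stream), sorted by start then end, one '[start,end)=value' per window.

i=0 t=0 v=9: → [0,6); WM=0
i=1 t=3 v=4: → [0,9); WM=3
i=2 t=3 v=9: → [0,9); WM=3
i=3 t=7 v=8: → [0,13); WM=7
i=4 t=8 v=4: → [0,14); WM=8
i=5 t=8 v=6: → [0,14); WM=8
i=6 t=14 v=7: → [14,20); WM=14
i=7 t=4 v=8: DROP (t<14-4); WM=14
i=8 t=6 v=1: DROP (t<14-4); WM=14
i=9 t=17 v=5: → [14,23); WM=17

[0,14)=4 [14,23)=2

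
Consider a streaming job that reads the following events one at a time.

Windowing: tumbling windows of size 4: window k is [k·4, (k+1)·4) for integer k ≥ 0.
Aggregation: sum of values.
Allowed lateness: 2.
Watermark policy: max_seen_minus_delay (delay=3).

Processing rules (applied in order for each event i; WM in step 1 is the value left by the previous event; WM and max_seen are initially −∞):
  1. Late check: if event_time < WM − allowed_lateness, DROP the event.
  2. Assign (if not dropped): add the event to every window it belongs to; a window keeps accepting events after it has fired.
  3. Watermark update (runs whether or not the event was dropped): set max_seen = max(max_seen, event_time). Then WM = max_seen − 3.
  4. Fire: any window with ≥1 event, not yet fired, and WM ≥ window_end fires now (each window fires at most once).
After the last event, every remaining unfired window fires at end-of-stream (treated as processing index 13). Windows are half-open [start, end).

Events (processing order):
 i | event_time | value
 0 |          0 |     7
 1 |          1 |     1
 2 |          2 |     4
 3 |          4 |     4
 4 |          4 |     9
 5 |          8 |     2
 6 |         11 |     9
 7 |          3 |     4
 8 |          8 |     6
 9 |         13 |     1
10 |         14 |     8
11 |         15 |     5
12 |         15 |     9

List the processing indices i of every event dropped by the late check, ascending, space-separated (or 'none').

7

i=0 t=0 v=7: → [0,4); WM=-3
i=1 t=1 v=1: → [0,4); WM=-2
i=2 t=2 v=4: → [0,4); WM=-1
i=3 t=4 v=4: → [4,8); WM=1
i=4 t=4 v=9: → [4,8); WM=1
i=5 t=8 v=2: → [8,12); WM=5; [0,4) fires=12
i=6 t=11 v=9: → [8,12); WM=8; [4,8) fires=13
i=7 t=3 v=4: DROP (t<8-2); WM=8
i=8 t=8 v=6: → [8,12); WM=8
i=9 t=13 v=1: → [12,16); WM=10
i=10 t=14 v=8: → [12,16); WM=11
i=11 t=15 v=5: → [12,16); WM=12; [8,12) fires=17
i=12 t=15 v=9: → [12,16); WM=12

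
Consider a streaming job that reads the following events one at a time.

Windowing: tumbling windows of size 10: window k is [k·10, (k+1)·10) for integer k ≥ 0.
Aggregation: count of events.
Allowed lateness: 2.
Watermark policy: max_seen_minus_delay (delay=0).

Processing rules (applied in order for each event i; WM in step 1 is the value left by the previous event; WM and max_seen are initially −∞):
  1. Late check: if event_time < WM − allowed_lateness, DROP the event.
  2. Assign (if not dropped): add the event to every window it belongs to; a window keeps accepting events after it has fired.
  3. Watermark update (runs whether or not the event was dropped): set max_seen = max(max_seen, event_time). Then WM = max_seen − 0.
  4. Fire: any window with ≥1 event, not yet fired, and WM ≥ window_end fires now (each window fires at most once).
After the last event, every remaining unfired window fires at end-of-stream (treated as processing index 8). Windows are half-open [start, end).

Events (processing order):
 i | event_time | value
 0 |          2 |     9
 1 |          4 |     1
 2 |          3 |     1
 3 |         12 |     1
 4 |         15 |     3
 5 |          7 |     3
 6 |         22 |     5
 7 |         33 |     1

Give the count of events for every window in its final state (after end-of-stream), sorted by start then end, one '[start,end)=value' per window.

[0,10)=3 [10,20)=2 [20,30)=1 [30,40)=1

i=0 t=2 v=9: → [0,10); WM=2
i=1 t=4 v=1: → [0,10); WM=4
i=2 t=3 v=1: → [0,10); WM=4
i=3 t=12 v=1: → [10,20); WM=12; [0,10) fires=3
i=4 t=15 v=3: → [10,20); WM=15
i=5 t=7 v=3: DROP (t<15-2); WM=15
i=6 t=22 v=5: → [20,30); WM=22; [10,20) fires=2
i=7 t=33 v=1: → [30,40); WM=33; [20,30) fires=1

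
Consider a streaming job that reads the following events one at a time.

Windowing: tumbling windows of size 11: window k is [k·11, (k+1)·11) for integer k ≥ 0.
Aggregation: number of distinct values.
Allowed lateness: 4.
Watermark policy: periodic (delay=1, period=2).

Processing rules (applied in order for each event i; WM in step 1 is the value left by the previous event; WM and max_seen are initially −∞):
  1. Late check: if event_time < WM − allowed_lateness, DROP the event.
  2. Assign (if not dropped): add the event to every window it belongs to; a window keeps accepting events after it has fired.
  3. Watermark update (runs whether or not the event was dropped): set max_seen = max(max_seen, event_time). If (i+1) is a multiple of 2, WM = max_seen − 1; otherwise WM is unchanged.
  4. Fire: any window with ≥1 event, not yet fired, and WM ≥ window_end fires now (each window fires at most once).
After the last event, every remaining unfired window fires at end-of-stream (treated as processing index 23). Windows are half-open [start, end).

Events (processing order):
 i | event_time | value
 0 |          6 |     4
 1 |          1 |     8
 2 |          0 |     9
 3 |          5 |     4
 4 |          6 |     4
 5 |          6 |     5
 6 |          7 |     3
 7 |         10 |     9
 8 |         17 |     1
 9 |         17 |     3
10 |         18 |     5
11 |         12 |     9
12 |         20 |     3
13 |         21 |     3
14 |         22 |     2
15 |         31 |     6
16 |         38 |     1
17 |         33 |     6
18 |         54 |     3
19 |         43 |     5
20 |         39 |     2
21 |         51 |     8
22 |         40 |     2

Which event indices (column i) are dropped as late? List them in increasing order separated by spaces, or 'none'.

i=0 t=6 v=4: → [0,11); WM=−∞
i=1 t=1 v=8: → [0,11); WM=5
i=2 t=0 v=9: DROP (t<5-4); WM=5
i=3 t=5 v=4: → [0,11); WM=5
i=4 t=6 v=4: → [0,11); WM=5
i=5 t=6 v=5: → [0,11); WM=5
i=6 t=7 v=3: → [0,11); WM=5
i=7 t=10 v=9: → [0,11); WM=9
i=8 t=17 v=1: → [11,22); WM=9
i=9 t=17 v=3: → [11,22); WM=16; [0,11) fires=5
i=10 t=18 v=5: → [11,22); WM=16
i=11 t=12 v=9: → [11,22); WM=17
i=12 t=20 v=3: → [11,22); WM=17
i=13 t=21 v=3: → [11,22); WM=20
i=14 t=22 v=2: → [22,33); WM=20
i=15 t=31 v=6: → [22,33); WM=30; [11,22) fires=4
i=16 t=38 v=1: → [33,44); WM=30
i=17 t=33 v=6: → [33,44); WM=37; [22,33) fires=2
i=18 t=54 v=3: → [44,55); WM=37
i=19 t=43 v=5: → [33,44); WM=53; [33,44) fires=3
i=20 t=39 v=2: DROP (t<53-4); WM=53
i=21 t=51 v=8: → [44,55); WM=53
i=22 t=40 v=2: DROP (t<53-4); WM=53

2 20 22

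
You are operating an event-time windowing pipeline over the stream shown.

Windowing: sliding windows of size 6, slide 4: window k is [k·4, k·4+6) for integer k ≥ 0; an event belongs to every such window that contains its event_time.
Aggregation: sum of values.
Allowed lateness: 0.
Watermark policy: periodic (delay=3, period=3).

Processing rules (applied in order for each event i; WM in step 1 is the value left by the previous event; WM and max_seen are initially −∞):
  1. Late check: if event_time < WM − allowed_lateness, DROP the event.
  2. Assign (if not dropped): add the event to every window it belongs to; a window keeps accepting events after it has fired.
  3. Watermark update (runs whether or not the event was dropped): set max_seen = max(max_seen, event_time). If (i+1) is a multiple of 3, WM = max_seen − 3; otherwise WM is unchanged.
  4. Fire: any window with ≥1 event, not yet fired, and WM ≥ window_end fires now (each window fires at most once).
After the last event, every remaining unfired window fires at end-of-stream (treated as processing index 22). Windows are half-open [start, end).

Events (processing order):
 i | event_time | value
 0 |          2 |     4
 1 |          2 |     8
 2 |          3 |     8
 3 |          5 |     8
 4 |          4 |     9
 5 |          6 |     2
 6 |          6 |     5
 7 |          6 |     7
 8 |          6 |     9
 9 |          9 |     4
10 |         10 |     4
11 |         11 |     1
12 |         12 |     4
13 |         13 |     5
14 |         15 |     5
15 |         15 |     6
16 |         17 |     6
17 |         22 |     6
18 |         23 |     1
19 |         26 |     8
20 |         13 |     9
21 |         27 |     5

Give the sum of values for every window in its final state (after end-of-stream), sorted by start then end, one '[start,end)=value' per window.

[0,6)=37 [4,10)=44 [8,14)=18 [12,18)=26 [16,22)=6 [20,26)=7 [24,30)=13

i=0 t=2 v=4: → [0,6); WM=−∞
i=1 t=2 v=8: → [0,6); WM=−∞
i=2 t=3 v=8: → [0,6); WM=0
i=3 t=5 v=8: → [4,10),[0,6); WM=0
i=4 t=4 v=9: → [4,10),[0,6); WM=0
i=5 t=6 v=2: → [4,10); WM=3
i=6 t=6 v=5: → [4,10); WM=3
i=7 t=6 v=7: → [4,10); WM=3
i=8 t=6 v=9: → [4,10); WM=3
i=9 t=9 v=4: → [8,14),[4,10); WM=3
i=10 t=10 v=4: → [8,14); WM=3
i=11 t=11 v=1: → [8,14); WM=8; [0,6) fires=37
i=12 t=12 v=4: → [12,18),[8,14); WM=8
i=13 t=13 v=5: → [12,18),[8,14); WM=8
i=14 t=15 v=5: → [12,18); WM=12; [4,10) fires=44
i=15 t=15 v=6: → [12,18); WM=12
i=16 t=17 v=6: → [16,22),[12,18); WM=12
i=17 t=22 v=6: → [20,26); WM=19; [8,14) fires=18 [12,18) fires=26
i=18 t=23 v=1: → [20,26); WM=19
i=19 t=26 v=8: → [24,30); WM=19
i=20 t=13 v=9: DROP (t<19-0); WM=23; [16,22) fires=6
i=21 t=27 v=5: → [24,30); WM=23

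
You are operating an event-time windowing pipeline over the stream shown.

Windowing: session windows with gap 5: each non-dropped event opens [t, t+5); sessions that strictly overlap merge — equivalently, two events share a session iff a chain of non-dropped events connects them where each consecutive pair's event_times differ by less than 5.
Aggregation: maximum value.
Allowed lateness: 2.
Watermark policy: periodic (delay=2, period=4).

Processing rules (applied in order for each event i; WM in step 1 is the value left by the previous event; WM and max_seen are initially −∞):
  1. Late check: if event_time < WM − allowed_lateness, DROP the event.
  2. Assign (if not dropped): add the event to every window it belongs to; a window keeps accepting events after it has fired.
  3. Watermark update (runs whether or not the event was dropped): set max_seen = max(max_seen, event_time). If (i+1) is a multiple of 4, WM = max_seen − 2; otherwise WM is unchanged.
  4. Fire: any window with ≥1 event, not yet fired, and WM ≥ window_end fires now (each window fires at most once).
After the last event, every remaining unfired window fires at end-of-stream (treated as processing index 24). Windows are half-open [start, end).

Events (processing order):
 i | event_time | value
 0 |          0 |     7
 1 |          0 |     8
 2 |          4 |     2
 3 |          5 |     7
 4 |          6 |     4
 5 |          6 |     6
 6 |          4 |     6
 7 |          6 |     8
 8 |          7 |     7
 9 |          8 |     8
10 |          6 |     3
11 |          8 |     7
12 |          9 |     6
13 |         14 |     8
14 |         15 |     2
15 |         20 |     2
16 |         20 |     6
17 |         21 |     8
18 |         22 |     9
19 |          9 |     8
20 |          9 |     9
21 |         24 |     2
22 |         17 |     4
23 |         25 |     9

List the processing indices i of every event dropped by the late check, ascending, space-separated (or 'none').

19 20 22

i=0 t=0 v=7: → [0,5); WM=−∞
i=1 t=0 v=8: → [0,5); WM=−∞
i=2 t=4 v=2: → [0,9); WM=−∞
i=3 t=5 v=7: → [0,10); WM=3
i=4 t=6 v=4: → [0,11); WM=3
i=5 t=6 v=6: → [0,11); WM=3
i=6 t=4 v=6: → [0,11); WM=3
i=7 t=6 v=8: → [0,11); WM=4
i=8 t=7 v=7: → [0,12); WM=4
i=9 t=8 v=8: → [0,13); WM=4
i=10 t=6 v=3: → [0,13); WM=4
i=11 t=8 v=7: → [0,13); WM=6
i=12 t=9 v=6: → [0,14); WM=6
i=13 t=14 v=8: → [14,19); WM=6
i=14 t=15 v=2: → [14,20); WM=6
i=15 t=20 v=2: → [20,25); WM=18
i=16 t=20 v=6: → [20,25); WM=18
i=17 t=21 v=8: → [20,26); WM=18
i=18 t=22 v=9: → [20,27); WM=18
i=19 t=9 v=8: DROP (t<18-2); WM=20
i=20 t=9 v=9: DROP (t<20-2); WM=20
i=21 t=24 v=2: → [20,29); WM=20
i=22 t=17 v=4: DROP (t<20-2); WM=20
i=23 t=25 v=9: → [20,30); WM=23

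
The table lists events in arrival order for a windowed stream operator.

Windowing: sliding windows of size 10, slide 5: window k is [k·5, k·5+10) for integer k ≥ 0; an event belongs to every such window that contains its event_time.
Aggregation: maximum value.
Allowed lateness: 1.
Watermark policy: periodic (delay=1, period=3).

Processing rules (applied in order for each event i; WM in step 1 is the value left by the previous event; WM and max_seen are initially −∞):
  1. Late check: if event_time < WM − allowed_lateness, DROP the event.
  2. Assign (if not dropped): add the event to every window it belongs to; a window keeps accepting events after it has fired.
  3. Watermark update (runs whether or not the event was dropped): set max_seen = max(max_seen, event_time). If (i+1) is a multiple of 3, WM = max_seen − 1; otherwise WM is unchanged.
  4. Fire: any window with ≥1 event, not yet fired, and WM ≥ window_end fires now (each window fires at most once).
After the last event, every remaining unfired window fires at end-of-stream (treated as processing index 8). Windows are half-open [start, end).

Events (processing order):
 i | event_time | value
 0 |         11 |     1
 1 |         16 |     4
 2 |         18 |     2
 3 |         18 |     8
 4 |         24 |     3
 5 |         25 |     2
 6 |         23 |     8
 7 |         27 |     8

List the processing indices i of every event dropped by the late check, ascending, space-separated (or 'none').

none

i=0 t=11 v=1: → [10,20),[5,15); WM=−∞
i=1 t=16 v=4: → [15,25),[10,20); WM=−∞
i=2 t=18 v=2: → [15,25),[10,20); WM=17; [5,15) fires=1
i=3 t=18 v=8: → [15,25),[10,20); WM=17
i=4 t=24 v=3: → [20,30),[15,25); WM=17
i=5 t=25 v=2: → [25,35),[20,30); WM=24; [10,20) fires=8
i=6 t=23 v=8: → [20,30),[15,25); WM=24
i=7 t=27 v=8: → [25,35),[20,30); WM=24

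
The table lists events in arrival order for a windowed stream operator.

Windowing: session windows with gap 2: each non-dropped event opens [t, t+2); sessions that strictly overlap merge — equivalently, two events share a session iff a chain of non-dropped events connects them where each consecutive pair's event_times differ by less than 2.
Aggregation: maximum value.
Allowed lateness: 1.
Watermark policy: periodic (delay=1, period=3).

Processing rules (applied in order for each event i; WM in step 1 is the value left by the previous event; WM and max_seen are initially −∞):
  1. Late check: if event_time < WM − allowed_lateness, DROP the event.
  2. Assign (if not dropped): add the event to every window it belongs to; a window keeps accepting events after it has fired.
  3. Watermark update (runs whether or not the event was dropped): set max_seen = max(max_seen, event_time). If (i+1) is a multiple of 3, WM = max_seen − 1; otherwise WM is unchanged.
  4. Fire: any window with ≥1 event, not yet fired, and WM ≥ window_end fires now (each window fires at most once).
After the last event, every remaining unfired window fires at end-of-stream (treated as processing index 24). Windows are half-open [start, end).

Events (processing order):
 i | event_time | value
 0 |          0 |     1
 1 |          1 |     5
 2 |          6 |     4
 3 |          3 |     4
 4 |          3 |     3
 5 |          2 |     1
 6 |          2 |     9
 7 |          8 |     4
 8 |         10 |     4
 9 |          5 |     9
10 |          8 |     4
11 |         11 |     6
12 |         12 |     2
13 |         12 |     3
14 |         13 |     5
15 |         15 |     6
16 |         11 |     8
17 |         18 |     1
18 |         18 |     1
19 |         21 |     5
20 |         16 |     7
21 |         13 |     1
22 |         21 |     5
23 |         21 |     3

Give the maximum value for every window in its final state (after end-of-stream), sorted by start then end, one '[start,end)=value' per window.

[0,3)=5 [6,8)=4 [8,10)=4 [10,15)=8 [15,18)=7 [18,20)=1 [21,23)=5

i=0 t=0 v=1: → [0,2); WM=−∞
i=1 t=1 v=5: → [0,3); WM=−∞
i=2 t=6 v=4: → [6,8); WM=5
i=3 t=3 v=4: DROP (t<5-1); WM=5
i=4 t=3 v=3: DROP (t<5-1); WM=5
i=5 t=2 v=1: DROP (t<5-1); WM=5
i=6 t=2 v=9: DROP (t<5-1); WM=5
i=7 t=8 v=4: → [8,10); WM=5
i=8 t=10 v=4: → [10,12); WM=9
i=9 t=5 v=9: DROP (t<9-1); WM=9
i=10 t=8 v=4: → [8,10); WM=9
i=11 t=11 v=6: → [10,13); WM=10
i=12 t=12 v=2: → [10,14); WM=10
i=13 t=12 v=3: → [10,14); WM=10
i=14 t=13 v=5: → [10,15); WM=12
i=15 t=15 v=6: → [15,17); WM=12
i=16 t=11 v=8: → [10,15); WM=12
i=17 t=18 v=1: → [18,20); WM=17
i=18 t=18 v=1: → [18,20); WM=17
i=19 t=21 v=5: → [21,23); WM=17
i=20 t=16 v=7: → [15,18); WM=20
i=21 t=13 v=1: DROP (t<20-1); WM=20
i=22 t=21 v=5: → [21,23); WM=20
i=23 t=21 v=3: → [21,23); WM=20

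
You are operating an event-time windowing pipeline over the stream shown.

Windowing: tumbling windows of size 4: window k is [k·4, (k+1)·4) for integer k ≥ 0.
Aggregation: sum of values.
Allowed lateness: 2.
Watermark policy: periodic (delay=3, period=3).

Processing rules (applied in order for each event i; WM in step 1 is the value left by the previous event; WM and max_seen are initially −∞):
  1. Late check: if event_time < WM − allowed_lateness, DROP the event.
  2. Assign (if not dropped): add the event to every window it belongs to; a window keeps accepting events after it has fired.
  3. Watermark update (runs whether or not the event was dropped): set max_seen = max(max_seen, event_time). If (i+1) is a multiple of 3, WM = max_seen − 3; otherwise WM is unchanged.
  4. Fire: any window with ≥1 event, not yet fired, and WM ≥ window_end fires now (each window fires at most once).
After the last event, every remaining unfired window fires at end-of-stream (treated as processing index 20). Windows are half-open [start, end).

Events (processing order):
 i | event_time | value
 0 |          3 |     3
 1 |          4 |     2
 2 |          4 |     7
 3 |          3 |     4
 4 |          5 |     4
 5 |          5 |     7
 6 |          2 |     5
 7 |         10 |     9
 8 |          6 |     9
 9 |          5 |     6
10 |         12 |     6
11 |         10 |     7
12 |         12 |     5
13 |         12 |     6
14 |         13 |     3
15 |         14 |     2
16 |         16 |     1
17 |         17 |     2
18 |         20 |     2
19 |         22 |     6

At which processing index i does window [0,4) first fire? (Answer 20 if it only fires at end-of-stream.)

8

i=0 t=3 v=3: → [0,4); WM=−∞
i=1 t=4 v=2: → [4,8); WM=−∞
i=2 t=4 v=7: → [4,8); WM=1
i=3 t=3 v=4: → [0,4); WM=1
i=4 t=5 v=4: → [4,8); WM=1
i=5 t=5 v=7: → [4,8); WM=2
i=6 t=2 v=5: → [0,4); WM=2
i=7 t=10 v=9: → [8,12); WM=2
i=8 t=6 v=9: → [4,8); WM=7; [0,4) fires=12
i=9 t=5 v=6: → [4,8); WM=7
i=10 t=12 v=6: → [12,16); WM=7
i=11 t=10 v=7: → [8,12); WM=9; [4,8) fires=35
i=12 t=12 v=5: → [12,16); WM=9
i=13 t=12 v=6: → [12,16); WM=9
i=14 t=13 v=3: → [12,16); WM=10
i=15 t=14 v=2: → [12,16); WM=10
i=16 t=16 v=1: → [16,20); WM=10
i=17 t=17 v=2: → [16,20); WM=14; [8,12) fires=16
i=18 t=20 v=2: → [20,24); WM=14
i=19 t=22 v=6: → [20,24); WM=14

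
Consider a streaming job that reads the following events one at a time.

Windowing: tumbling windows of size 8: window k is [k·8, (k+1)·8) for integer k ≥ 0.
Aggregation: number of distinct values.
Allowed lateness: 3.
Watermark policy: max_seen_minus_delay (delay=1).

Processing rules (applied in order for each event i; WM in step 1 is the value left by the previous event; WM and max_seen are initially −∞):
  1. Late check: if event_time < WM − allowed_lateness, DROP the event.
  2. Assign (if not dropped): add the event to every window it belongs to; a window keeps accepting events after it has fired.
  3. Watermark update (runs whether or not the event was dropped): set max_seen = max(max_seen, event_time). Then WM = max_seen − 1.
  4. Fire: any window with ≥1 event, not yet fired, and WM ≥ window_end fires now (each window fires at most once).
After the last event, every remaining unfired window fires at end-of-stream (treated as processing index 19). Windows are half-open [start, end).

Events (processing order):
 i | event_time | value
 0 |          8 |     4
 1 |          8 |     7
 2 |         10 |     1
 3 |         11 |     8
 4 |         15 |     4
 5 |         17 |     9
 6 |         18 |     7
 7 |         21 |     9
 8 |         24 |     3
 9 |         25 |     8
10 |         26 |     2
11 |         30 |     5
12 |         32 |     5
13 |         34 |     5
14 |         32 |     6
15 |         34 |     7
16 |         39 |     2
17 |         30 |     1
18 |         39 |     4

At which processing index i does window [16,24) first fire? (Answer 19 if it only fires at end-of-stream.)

9

i=0 t=8 v=4: → [8,16); WM=7
i=1 t=8 v=7: → [8,16); WM=7
i=2 t=10 v=1: → [8,16); WM=9
i=3 t=11 v=8: → [8,16); WM=10
i=4 t=15 v=4: → [8,16); WM=14
i=5 t=17 v=9: → [16,24); WM=16; [8,16) fires=4
i=6 t=18 v=7: → [16,24); WM=17
i=7 t=21 v=9: → [16,24); WM=20
i=8 t=24 v=3: → [24,32); WM=23
i=9 t=25 v=8: → [24,32); WM=24; [16,24) fires=2
i=10 t=26 v=2: → [24,32); WM=25
i=11 t=30 v=5: → [24,32); WM=29
i=12 t=32 v=5: → [32,40); WM=31
i=13 t=34 v=5: → [32,40); WM=33; [24,32) fires=4
i=14 t=32 v=6: → [32,40); WM=33
i=15 t=34 v=7: → [32,40); WM=33
i=16 t=39 v=2: → [32,40); WM=38
i=17 t=30 v=1: DROP (t<38-3); WM=38
i=18 t=39 v=4: → [32,40); WM=38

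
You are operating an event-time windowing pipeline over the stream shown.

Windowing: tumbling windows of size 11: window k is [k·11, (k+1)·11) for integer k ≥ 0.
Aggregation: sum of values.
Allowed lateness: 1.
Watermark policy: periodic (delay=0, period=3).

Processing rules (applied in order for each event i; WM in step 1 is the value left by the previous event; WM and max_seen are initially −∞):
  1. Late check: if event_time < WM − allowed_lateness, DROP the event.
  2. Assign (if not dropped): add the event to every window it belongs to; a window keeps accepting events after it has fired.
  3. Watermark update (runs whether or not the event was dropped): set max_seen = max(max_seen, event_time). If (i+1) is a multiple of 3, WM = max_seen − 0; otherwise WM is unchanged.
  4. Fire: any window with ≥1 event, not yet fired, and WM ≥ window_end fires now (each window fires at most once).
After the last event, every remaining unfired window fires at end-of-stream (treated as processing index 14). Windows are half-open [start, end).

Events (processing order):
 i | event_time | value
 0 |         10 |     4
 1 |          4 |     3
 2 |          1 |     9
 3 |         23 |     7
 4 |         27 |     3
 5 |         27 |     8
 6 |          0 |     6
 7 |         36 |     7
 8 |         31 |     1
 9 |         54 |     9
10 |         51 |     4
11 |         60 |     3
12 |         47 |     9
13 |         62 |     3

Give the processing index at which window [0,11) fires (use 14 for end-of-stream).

i=0 t=10 v=4: → [0,11); WM=−∞
i=1 t=4 v=3: → [0,11); WM=−∞
i=2 t=1 v=9: → [0,11); WM=10
i=3 t=23 v=7: → [22,33); WM=10
i=4 t=27 v=3: → [22,33); WM=10
i=5 t=27 v=8: → [22,33); WM=27; [0,11) fires=16
i=6 t=0 v=6: DROP (t<27-1); WM=27
i=7 t=36 v=7: → [33,44); WM=27
i=8 t=31 v=1: → [22,33); WM=36; [22,33) fires=19
i=9 t=54 v=9: → [44,55); WM=36
i=10 t=51 v=4: → [44,55); WM=36
i=11 t=60 v=3: → [55,66); WM=60; [33,44) fires=7 [44,55) fires=13
i=12 t=47 v=9: DROP (t<60-1); WM=60
i=13 t=62 v=3: → [55,66); WM=60

5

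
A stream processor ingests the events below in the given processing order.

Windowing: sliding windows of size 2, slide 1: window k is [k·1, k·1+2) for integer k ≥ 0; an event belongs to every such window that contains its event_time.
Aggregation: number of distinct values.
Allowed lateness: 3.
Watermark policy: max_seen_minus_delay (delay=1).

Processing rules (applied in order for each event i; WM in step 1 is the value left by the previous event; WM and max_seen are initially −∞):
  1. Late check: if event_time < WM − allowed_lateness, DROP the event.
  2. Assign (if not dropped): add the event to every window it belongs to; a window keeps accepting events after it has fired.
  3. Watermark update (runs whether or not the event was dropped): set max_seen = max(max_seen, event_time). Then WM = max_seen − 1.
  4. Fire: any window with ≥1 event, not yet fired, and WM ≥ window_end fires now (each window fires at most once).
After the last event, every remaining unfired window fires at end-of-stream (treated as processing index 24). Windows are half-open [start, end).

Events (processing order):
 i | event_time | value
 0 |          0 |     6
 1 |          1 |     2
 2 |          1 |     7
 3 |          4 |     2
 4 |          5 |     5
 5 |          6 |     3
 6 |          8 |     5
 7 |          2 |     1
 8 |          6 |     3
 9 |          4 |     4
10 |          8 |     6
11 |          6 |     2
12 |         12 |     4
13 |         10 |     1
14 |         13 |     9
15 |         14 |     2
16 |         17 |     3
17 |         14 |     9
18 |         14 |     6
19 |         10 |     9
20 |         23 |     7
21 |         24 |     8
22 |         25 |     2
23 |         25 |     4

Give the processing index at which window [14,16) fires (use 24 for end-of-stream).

i=0 t=0 v=6: → [0,2); WM=-1
i=1 t=1 v=2: → [1,3),[0,2); WM=0
i=2 t=1 v=7: → [1,3),[0,2); WM=0
i=3 t=4 v=2: → [4,6),[3,5); WM=3; [0,2) fires=3 [1,3) fires=2
i=4 t=5 v=5: → [5,7),[4,6); WM=4
i=5 t=6 v=3: → [6,8),[5,7); WM=5; [3,5) fires=1
i=6 t=8 v=5: → [8,10),[7,9); WM=7; [4,6) fires=2 [5,7) fires=2
i=7 t=2 v=1: DROP (t<7-3); WM=7
i=8 t=6 v=3: → [6,8),[5,7); WM=7
i=9 t=4 v=4: → [4,6),[3,5); WM=7
i=10 t=8 v=6: → [8,10),[7,9); WM=7
i=11 t=6 v=2: → [6,8),[5,7); WM=7
i=12 t=12 v=4: → [12,14),[11,13); WM=11; [6,8) fires=2 [7,9) fires=2 [8,10) fires=2
i=13 t=10 v=1: → [10,12),[9,11); WM=11; [9,11) fires=1
i=14 t=13 v=9: → [13,15),[12,14); WM=12; [10,12) fires=1
i=15 t=14 v=2: → [14,16),[13,15); WM=13; [11,13) fires=1
i=16 t=17 v=3: → [17,19),[16,18); WM=16; [12,14) fires=2 [13,15) fires=2 [14,16) fires=1
i=17 t=14 v=9: → [14,16),[13,15); WM=16
i=18 t=14 v=6: → [14,16),[13,15); WM=16
i=19 t=10 v=9: DROP (t<16-3); WM=16
i=20 t=23 v=7: → [23,25),[22,24); WM=22; [16,18) fires=1 [17,19) fires=1
i=21 t=24 v=8: → [24,26),[23,25); WM=23
i=22 t=25 v=2: → [25,27),[24,26); WM=24; [22,24) fires=1
i=23 t=25 v=4: → [25,27),[24,26); WM=24

16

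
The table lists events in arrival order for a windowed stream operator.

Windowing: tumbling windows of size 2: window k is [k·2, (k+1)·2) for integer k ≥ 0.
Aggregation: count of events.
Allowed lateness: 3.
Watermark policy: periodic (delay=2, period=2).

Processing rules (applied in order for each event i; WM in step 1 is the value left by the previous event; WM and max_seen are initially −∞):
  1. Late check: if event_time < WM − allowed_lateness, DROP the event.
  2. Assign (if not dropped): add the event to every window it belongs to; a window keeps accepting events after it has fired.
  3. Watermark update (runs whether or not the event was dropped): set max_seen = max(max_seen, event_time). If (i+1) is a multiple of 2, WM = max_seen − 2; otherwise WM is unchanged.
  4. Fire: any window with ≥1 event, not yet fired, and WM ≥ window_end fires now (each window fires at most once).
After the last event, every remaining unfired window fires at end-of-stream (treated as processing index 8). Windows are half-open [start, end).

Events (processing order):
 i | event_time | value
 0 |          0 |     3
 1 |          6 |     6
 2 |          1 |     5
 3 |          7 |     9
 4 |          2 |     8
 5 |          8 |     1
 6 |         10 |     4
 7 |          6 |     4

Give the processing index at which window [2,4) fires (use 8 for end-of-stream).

i=0 t=0 v=3: → [0,2); WM=−∞
i=1 t=6 v=6: → [6,8); WM=4; [0,2) fires=1
i=2 t=1 v=5: → [0,2); WM=4
i=3 t=7 v=9: → [6,8); WM=5
i=4 t=2 v=8: → [2,4); WM=5; [2,4) fires=1
i=5 t=8 v=1: → [8,10); WM=6
i=6 t=10 v=4: → [10,12); WM=6
i=7 t=6 v=4: → [6,8); WM=8; [6,8) fires=3

4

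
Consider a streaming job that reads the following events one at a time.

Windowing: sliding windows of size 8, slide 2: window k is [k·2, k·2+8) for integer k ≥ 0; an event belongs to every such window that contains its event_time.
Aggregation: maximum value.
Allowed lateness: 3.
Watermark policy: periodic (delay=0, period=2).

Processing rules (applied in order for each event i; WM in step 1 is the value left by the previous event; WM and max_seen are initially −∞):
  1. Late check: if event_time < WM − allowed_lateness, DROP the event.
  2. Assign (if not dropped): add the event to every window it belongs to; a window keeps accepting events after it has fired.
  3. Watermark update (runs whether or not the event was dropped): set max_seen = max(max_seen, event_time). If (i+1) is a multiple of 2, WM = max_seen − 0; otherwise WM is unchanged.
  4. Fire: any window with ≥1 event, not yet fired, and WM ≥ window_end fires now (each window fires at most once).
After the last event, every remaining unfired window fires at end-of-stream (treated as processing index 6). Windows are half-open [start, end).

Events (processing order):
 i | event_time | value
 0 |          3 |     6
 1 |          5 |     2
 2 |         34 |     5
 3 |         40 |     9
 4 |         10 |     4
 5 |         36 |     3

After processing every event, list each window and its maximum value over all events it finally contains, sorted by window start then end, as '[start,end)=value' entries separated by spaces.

[0,8)=6 [2,10)=6 [4,12)=2 [28,36)=5 [30,38)=5 [32,40)=5 [34,42)=9 [36,44)=9 [38,46)=9 [40,48)=9

i=0 t=3 v=6: → [2,10),[0,8); WM=−∞
i=1 t=5 v=2: → [4,12),[2,10),[0,8); WM=5
i=2 t=34 v=5: → [34,42),[32,40),[30,38),[28,36); WM=5
i=3 t=40 v=9: → [40,48),[38,46),[36,44),[34,42); WM=40; [0,8) fires=6 [2,10) fires=6 [4,12) fires=2 [28,36) fires=5 [30,38) fires=5 [32,40) fires=5
i=4 t=10 v=4: DROP (t<40-3); WM=40
i=5 t=36 v=3: DROP (t<40-3); WM=40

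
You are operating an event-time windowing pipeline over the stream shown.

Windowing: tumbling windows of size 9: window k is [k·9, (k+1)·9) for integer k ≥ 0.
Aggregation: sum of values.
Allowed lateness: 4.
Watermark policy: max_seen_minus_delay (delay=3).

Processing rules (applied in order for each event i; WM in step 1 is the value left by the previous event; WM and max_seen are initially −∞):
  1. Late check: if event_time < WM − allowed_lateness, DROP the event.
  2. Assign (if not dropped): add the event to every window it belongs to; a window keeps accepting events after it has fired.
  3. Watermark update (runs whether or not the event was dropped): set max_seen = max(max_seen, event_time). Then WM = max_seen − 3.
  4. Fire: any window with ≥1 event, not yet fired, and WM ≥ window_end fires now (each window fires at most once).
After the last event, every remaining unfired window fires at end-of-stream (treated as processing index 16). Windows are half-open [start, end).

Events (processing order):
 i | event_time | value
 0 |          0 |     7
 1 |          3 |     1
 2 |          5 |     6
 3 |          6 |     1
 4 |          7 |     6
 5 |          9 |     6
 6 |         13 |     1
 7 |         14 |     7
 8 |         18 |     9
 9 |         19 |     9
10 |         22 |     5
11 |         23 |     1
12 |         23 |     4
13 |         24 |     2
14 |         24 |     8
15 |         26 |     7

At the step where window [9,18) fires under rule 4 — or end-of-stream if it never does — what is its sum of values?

14

i=0 t=0 v=7: → [0,9); WM=-3
i=1 t=3 v=1: → [0,9); WM=0
i=2 t=5 v=6: → [0,9); WM=2
i=3 t=6 v=1: → [0,9); WM=3
i=4 t=7 v=6: → [0,9); WM=4
i=5 t=9 v=6: → [9,18); WM=6
i=6 t=13 v=1: → [9,18); WM=10; [0,9) fires=21
i=7 t=14 v=7: → [9,18); WM=11
i=8 t=18 v=9: → [18,27); WM=15
i=9 t=19 v=9: → [18,27); WM=16
i=10 t=22 v=5: → [18,27); WM=19; [9,18) fires=14
i=11 t=23 v=1: → [18,27); WM=20
i=12 t=23 v=4: → [18,27); WM=20
i=13 t=24 v=2: → [18,27); WM=21
i=14 t=24 v=8: → [18,27); WM=21
i=15 t=26 v=7: → [18,27); WM=23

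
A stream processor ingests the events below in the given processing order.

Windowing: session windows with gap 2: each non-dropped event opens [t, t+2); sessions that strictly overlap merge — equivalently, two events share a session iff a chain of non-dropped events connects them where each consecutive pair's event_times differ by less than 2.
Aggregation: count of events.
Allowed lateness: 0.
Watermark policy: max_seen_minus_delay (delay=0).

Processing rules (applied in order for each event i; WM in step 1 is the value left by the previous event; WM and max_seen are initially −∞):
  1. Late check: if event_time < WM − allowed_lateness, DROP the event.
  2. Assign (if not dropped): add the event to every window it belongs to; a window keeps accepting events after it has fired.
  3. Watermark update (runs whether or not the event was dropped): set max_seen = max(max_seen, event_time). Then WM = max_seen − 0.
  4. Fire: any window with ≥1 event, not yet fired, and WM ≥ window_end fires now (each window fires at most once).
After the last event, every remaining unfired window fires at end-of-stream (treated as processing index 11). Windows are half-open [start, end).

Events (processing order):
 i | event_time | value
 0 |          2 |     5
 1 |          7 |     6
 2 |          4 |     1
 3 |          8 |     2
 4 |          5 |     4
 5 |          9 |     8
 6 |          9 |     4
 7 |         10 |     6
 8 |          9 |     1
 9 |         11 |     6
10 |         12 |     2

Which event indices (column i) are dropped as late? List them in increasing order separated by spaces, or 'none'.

2 4 8

i=0 t=2 v=5: → [2,4); WM=2
i=1 t=7 v=6: → [7,9); WM=7
i=2 t=4 v=1: DROP (t<7-0); WM=7
i=3 t=8 v=2: → [7,10); WM=8
i=4 t=5 v=4: DROP (t<8-0); WM=8
i=5 t=9 v=8: → [7,11); WM=9
i=6 t=9 v=4: → [7,11); WM=9
i=7 t=10 v=6: → [7,12); WM=10
i=8 t=9 v=1: DROP (t<10-0); WM=10
i=9 t=11 v=6: → [7,13); WM=11
i=10 t=12 v=2: → [7,14); WM=12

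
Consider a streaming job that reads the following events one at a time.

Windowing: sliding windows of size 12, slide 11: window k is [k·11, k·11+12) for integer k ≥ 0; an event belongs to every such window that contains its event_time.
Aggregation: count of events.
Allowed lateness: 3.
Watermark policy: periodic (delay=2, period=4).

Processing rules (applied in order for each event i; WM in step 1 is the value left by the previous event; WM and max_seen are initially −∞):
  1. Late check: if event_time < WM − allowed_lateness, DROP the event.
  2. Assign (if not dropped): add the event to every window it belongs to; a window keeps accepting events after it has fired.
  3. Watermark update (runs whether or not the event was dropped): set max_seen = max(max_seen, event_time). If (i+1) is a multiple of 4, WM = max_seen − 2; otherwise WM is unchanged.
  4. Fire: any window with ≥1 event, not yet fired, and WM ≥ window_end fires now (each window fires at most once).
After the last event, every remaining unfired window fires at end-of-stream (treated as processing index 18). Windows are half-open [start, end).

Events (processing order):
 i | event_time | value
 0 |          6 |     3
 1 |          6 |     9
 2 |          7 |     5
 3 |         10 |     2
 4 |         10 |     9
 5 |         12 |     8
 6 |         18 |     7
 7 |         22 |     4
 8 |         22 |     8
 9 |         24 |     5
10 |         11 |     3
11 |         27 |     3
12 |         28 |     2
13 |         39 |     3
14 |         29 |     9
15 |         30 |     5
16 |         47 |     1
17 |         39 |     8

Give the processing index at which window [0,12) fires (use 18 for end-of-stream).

i=0 t=6 v=3: → [0,12); WM=−∞
i=1 t=6 v=9: → [0,12); WM=−∞
i=2 t=7 v=5: → [0,12); WM=−∞
i=3 t=10 v=2: → [0,12); WM=8
i=4 t=10 v=9: → [0,12); WM=8
i=5 t=12 v=8: → [11,23); WM=8
i=6 t=18 v=7: → [11,23); WM=8
i=7 t=22 v=4: → [22,34),[11,23); WM=20; [0,12) fires=5
i=8 t=22 v=8: → [22,34),[11,23); WM=20
i=9 t=24 v=5: → [22,34); WM=20
i=10 t=11 v=3: DROP (t<20-3); WM=20
i=11 t=27 v=3: → [22,34); WM=25; [11,23) fires=4
i=12 t=28 v=2: → [22,34); WM=25
i=13 t=39 v=3: → [33,45); WM=25
i=14 t=29 v=9: → [22,34); WM=25
i=15 t=30 v=5: → [22,34); WM=37; [22,34) fires=7
i=16 t=47 v=1: → [44,56); WM=37
i=17 t=39 v=8: → [33,45); WM=37

7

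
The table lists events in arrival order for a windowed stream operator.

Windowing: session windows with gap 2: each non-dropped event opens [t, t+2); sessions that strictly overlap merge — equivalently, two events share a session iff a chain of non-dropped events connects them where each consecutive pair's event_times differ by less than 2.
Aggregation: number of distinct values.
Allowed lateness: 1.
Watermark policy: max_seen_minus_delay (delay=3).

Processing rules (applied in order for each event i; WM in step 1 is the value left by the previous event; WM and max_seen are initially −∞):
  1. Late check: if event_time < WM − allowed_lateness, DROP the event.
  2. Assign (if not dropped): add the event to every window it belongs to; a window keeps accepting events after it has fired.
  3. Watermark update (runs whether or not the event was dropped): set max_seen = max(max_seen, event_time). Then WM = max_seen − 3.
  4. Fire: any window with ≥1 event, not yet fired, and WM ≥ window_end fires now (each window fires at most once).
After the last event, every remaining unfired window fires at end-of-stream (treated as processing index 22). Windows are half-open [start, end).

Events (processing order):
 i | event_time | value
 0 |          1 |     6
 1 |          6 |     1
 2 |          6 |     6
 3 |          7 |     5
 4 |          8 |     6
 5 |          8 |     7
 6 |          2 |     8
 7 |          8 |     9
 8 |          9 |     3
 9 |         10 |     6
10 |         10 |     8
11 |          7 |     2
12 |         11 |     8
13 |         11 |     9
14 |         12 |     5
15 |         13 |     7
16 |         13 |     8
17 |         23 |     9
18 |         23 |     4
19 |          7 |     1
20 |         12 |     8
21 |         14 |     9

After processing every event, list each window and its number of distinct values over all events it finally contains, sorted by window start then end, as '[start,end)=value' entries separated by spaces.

[1,3)=1 [6,15)=8 [23,25)=2

i=0 t=1 v=6: → [1,3); WM=-2
i=1 t=6 v=1: → [6,8); WM=3
i=2 t=6 v=6: → [6,8); WM=3
i=3 t=7 v=5: → [6,9); WM=4
i=4 t=8 v=6: → [6,10); WM=5
i=5 t=8 v=7: → [6,10); WM=5
i=6 t=2 v=8: DROP (t<5-1); WM=5
i=7 t=8 v=9: → [6,10); WM=5
i=8 t=9 v=3: → [6,11); WM=6
i=9 t=10 v=6: → [6,12); WM=7
i=10 t=10 v=8: → [6,12); WM=7
i=11 t=7 v=2: → [6,12); WM=7
i=12 t=11 v=8: → [6,13); WM=8
i=13 t=11 v=9: → [6,13); WM=8
i=14 t=12 v=5: → [6,14); WM=9
i=15 t=13 v=7: → [6,15); WM=10
i=16 t=13 v=8: → [6,15); WM=10
i=17 t=23 v=9: → [23,25); WM=20
i=18 t=23 v=4: → [23,25); WM=20
i=19 t=7 v=1: DROP (t<20-1); WM=20
i=20 t=12 v=8: DROP (t<20-1); WM=20
i=21 t=14 v=9: DROP (t<20-1); WM=20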